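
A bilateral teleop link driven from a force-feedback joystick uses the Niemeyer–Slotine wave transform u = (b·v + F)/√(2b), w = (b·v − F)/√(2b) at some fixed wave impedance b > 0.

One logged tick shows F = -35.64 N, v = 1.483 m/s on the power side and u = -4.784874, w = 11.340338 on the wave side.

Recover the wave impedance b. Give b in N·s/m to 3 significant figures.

u + w = 6.555464;  u + w = √(2b)·v, so √(2b) = 6.555464/1.483 = 4.420407.
b = (√(2b))²/2 = 19.540001/2 = 9.770000.
(Check via u − w = 2F/√(2b): u − w = -16.125212, 2F/√(2b) = -16.125211.)

b = 9.77 N·s/m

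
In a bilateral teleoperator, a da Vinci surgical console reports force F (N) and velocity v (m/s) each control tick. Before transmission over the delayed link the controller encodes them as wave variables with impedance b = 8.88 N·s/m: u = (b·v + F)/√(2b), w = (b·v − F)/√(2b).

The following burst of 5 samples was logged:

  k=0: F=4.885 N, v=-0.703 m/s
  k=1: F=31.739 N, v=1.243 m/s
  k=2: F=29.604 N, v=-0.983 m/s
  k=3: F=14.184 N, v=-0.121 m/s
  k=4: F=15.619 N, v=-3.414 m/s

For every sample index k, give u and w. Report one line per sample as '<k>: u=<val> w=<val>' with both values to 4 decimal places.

0: u=-0.3222 w=-2.6405
1: u=10.1505 w=-4.9122
2: u=4.9534 w=-9.0960
3: u=3.1108 w=-3.6207
4: u=-3.4875 w=-10.9000

k=0: b·v=8.88×(-0.703)=-6.2426; √(2b)=4.2143; u=(-6.2426+4.885)/4.2143=-0.3222, w=(-6.2426−4.885)/4.2143=-2.6405
k=1: b·v=8.88×1.243=11.0378; √(2b)=4.2143; u=(11.0378+31.739)/4.2143=10.1505, w=(11.0378−31.739)/4.2143=-4.9122
k=2: b·v=8.88×(-0.983)=-8.7290; √(2b)=4.2143; u=(-8.7290+29.604)/4.2143=4.9534, w=(-8.7290−29.604)/4.2143=-9.0960
k=3: b·v=8.88×(-0.121)=-1.0745; √(2b)=4.2143; u=(-1.0745+14.184)/4.2143=3.1108, w=(-1.0745−14.184)/4.2143=-3.6207
k=4: b·v=8.88×(-3.414)=-30.3163; √(2b)=4.2143; u=(-30.3163+15.619)/4.2143=-3.4875, w=(-30.3163−15.619)/4.2143=-10.9000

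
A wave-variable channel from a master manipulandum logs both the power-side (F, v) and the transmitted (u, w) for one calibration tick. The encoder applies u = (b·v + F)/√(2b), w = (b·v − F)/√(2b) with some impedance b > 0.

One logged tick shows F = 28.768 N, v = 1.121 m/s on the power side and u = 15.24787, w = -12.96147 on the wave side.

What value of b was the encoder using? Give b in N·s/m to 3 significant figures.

b = 2.08 N·s/m

u + w = 2.28640;  u + w = √(2b)·v, so √(2b) = 2.28640/1.121 = 2.03961.
b = (√(2b))²/2 = 4.16000/2 = 2.08000.
(Check via u − w = 2F/√(2b): u − w = 28.20934, 2F/√(2b) = 28.20935.)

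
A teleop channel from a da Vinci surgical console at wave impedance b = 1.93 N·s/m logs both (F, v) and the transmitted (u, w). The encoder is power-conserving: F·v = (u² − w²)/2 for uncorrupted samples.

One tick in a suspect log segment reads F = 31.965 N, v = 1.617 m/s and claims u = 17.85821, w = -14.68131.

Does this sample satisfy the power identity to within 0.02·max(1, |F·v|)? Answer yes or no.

F·v = 31.965×1.617 = 51.68740 W.
(u² − w²)/2 = (318.91566 − 215.54086)/2 = 51.68740 W.
|Δ| = 0.00000;  2% of max(1, |F·v|) = 1.03375.

yes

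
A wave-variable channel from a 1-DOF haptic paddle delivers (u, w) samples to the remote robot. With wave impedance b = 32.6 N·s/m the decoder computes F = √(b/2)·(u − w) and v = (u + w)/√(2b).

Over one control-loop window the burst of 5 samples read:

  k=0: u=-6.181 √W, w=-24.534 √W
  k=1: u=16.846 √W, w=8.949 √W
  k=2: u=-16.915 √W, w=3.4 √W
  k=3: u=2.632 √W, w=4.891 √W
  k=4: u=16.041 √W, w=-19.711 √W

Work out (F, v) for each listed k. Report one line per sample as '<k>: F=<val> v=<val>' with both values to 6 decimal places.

0: F=74.097041 v=-3.803879
1: F=31.882762 v=3.194565
2: F=-82.018275 v=-1.673756
3: F=-9.120319 v=0.931681
4: F=144.342474 v=-0.454509

k=0: u−w=18.353000, u+w=-30.715000; √(b/2)=4.037326, √(2b)=8.074652; F=4.037326×18.353=74.097041, v=-30.715000/8.074652=-3.803879
k=1: u−w=7.897000, u+w=25.795000; √(b/2)=4.037326, √(2b)=8.074652; F=4.037326×7.897=31.882762, v=25.795000/8.074652=3.194565
k=2: u−w=-20.315000, u+w=-13.515000; √(b/2)=4.037326, √(2b)=8.074652; F=4.037326×(-20.315)=-82.018275, v=-13.515000/8.074652=-1.673756
k=3: u−w=-2.259000, u+w=7.523000; √(b/2)=4.037326, √(2b)=8.074652; F=4.037326×(-2.259)=-9.120319, v=7.523000/8.074652=0.931681
k=4: u−w=35.752000, u+w=-3.670000; √(b/2)=4.037326, √(2b)=8.074652; F=4.037326×35.752=144.342474, v=-3.670000/8.074652=-0.454509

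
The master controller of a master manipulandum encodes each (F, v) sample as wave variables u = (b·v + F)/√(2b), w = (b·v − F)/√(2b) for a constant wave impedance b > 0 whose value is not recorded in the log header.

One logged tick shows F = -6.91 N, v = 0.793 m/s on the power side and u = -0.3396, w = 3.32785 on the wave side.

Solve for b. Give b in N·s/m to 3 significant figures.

b = 7.1 N·s/m

u + w = 2.9883;  u + w = √(2b)·v, so √(2b) = 2.9883/0.793 = 3.7683.
b = (√(2b))²/2 = 14.2000/2 = 7.1000.
(Check via u − w = 2F/√(2b): u − w = -3.6675, 2F/√(2b) = -3.6675.)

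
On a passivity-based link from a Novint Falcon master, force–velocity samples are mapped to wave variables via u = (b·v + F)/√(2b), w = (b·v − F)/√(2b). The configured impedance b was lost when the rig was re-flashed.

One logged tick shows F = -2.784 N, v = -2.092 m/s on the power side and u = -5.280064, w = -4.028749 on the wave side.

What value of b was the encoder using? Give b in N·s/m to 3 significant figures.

b = 9.9 N·s/m

u + w = -9.308813;  u + w = √(2b)·v, so √(2b) = -9.308813/(-2.092) = 4.449719.
b = (√(2b))²/2 = 19.800003/2 = 9.900001.
(Check via u − w = 2F/√(2b): u − w = -1.251315, 2F/√(2b) = -1.251315.)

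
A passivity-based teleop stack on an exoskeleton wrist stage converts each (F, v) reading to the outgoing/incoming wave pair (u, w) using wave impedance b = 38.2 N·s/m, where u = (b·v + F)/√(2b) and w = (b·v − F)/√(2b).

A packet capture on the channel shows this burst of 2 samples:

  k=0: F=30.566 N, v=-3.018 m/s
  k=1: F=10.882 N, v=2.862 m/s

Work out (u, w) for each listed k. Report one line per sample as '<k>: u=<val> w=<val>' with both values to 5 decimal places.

0: u=-9.69276 w=-16.68670
1: u=13.75293 w=11.26298

k=0: b·v=38.2×(-3.018)=-115.28760; √(2b)=8.74071; u=(-115.28760+30.566)/8.74071=-9.69276, w=(-115.28760−30.566)/8.74071=-16.68670
k=1: b·v=38.2×2.862=109.32840; √(2b)=8.74071; u=(109.32840+10.882)/8.74071=13.75293, w=(109.32840−10.882)/8.74071=11.26298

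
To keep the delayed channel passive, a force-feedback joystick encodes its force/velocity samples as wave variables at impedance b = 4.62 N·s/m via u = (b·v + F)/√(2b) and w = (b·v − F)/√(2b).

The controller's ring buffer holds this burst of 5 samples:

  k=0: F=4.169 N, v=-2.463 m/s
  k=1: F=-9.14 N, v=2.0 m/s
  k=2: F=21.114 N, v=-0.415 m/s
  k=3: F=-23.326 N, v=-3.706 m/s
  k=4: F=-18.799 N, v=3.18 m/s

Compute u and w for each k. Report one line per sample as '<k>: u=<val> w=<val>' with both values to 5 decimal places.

k=0: b·v=4.62×(-2.463)=-11.37906; √(2b)=3.03974; u=(-11.37906+4.169)/3.03974=-2.37194, w=(-11.37906−4.169)/3.03974=-5.11494
k=1: b·v=4.62×2.0=9.24000; √(2b)=3.03974; u=(9.24000+(-9.14))/3.03974=0.03290, w=(9.24000−(-9.14))/3.03974=6.04658
k=2: b·v=4.62×(-0.415)=-1.91730; √(2b)=3.03974; u=(-1.91730+21.114)/3.03974=6.31525, w=(-1.91730−21.114)/3.03974=-7.57674
k=3: b·v=4.62×(-3.706)=-17.12172; √(2b)=3.03974; u=(-17.12172+(-23.326))/3.03974=-13.30632, w=(-17.12172−(-23.326))/3.03974=2.04106
k=4: b·v=4.62×3.18=14.69160; √(2b)=3.03974; u=(14.69160+(-18.799))/3.03974=-1.35124, w=(14.69160−(-18.799))/3.03974=11.01760

0: u=-2.37194 w=-5.11494
1: u=0.03290 w=6.04658
2: u=6.31525 w=-7.57674
3: u=-13.30632 w=2.04106
4: u=-1.35124 w=11.01760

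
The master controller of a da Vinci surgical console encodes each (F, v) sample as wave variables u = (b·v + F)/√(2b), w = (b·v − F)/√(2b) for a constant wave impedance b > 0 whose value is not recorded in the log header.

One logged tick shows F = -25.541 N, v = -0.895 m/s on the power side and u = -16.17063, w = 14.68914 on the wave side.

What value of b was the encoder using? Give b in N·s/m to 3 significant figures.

b = 1.37 N·s/m

u + w = -1.48149;  u + w = √(2b)·v, so √(2b) = -1.48149/(-0.895) = 1.65530.
b = (√(2b))²/2 = 2.74001/2 = 1.37000.
(Check via u − w = 2F/√(2b): u − w = -30.85977, 2F/√(2b) = -30.85974.)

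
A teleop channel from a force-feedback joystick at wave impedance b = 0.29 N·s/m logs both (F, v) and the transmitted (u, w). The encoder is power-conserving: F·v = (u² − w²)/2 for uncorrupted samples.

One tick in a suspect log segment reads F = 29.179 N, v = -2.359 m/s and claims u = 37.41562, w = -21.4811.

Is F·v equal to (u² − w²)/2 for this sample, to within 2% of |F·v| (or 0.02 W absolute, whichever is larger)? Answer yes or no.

F·v = 29.179×(-2.359) = -68.8333 W.
(u² − w²)/2 = (1399.9286 − 461.4377)/2 = 469.2455 W.
|Δ| = 538.0787;  2% of max(1, |F·v|) = 1.3767.

no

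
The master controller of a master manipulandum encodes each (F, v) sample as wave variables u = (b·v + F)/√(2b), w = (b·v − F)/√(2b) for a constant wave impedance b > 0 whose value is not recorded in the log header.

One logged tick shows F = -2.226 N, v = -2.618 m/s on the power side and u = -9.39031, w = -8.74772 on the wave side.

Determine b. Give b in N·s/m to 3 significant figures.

b = 24 N·s/m

u + w = -18.1380;  u + w = √(2b)·v, so √(2b) = -18.1380/(-2.618) = 6.9282.
b = (√(2b))²/2 = 48.0000/2 = 24.0000.
(Check via u − w = 2F/√(2b): u − w = -0.6426, 2F/√(2b) = -0.6426.)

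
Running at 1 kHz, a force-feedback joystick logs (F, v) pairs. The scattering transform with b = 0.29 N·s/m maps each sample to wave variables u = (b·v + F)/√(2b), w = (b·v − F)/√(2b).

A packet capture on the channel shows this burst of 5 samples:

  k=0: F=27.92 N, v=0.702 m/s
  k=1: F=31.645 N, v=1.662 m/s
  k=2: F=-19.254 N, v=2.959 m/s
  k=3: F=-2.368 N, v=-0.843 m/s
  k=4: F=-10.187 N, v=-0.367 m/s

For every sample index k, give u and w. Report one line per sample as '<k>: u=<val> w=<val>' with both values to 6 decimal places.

k=0: b·v=0.29×0.702=0.203580; √(2b)=0.761577; u=(0.203580+27.92)/0.761577=36.928070, w=(0.203580−27.92)/0.761577=-36.393442
k=1: b·v=0.29×1.662=0.481980; √(2b)=0.761577; u=(0.481980+31.645)/0.761577=42.184791, w=(0.481980−31.645)/0.761577=-40.919050
k=2: b·v=0.29×2.959=0.858110; √(2b)=0.761577; u=(0.858110+(-19.254))/0.761577=-24.154987, w=(0.858110−(-19.254))/0.761577=26.408494
k=3: b·v=0.29×(-0.843)=-0.244470; √(2b)=0.761577; u=(-0.244470+(-2.368))/0.761577=-3.430341, w=(-0.244470−(-2.368))/0.761577=2.788331
k=4: b·v=0.29×(-0.367)=-0.106430; √(2b)=0.761577; u=(-0.106430+(-10.187))/0.761577=-13.515936, w=(-0.106430−(-10.187))/0.761577=13.236437

0: u=36.928070 w=-36.393442
1: u=42.184791 w=-40.919050
2: u=-24.154987 w=26.408494
3: u=-3.430341 w=2.788331
4: u=-13.515936 w=13.236437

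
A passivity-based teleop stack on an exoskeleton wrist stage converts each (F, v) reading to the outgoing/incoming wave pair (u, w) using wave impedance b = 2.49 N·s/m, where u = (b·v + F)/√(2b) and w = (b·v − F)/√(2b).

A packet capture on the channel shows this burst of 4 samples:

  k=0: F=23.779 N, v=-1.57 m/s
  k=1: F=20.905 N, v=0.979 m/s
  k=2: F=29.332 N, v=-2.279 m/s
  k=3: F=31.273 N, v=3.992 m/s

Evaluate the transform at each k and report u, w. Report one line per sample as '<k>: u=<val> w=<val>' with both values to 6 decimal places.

k=0: b·v=2.49×(-1.57)=-3.909300; √(2b)=2.231591; u=(-3.909300+23.779)/2.231591=8.903825, w=(-3.909300−23.779)/2.231591=-12.407424
k=1: b·v=2.49×0.979=2.437710; √(2b)=2.231591; u=(2.437710+20.905)/2.231591=10.460118, w=(2.437710−20.905)/2.231591=-8.275391
k=2: b·v=2.49×(-2.279)=-5.674710; √(2b)=2.231591; u=(-5.674710+29.332)/2.231591=10.601085, w=(-5.674710−29.332)/2.231591=-15.686882
k=3: b·v=2.49×3.992=9.940080; √(2b)=2.231591; u=(9.940080+31.273)/2.231591=18.468023, w=(9.940080−31.273)/2.231591=-9.559510

0: u=8.903825 w=-12.407424
1: u=10.460118 w=-8.275391
2: u=10.601085 w=-15.686882
3: u=18.468023 w=-9.559510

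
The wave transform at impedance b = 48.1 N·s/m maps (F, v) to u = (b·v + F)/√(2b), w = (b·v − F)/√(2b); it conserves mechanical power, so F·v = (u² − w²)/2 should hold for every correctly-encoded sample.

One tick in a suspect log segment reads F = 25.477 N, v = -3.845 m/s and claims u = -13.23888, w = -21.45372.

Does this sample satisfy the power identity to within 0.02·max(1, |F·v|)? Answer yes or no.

no

F·v = 25.477×(-3.845) = -97.9591 W.
(u² − w²)/2 = (175.2679 − 460.2621)/2 = -142.4971 W.
|Δ| = 44.5380;  2% of max(1, |F·v|) = 1.9592.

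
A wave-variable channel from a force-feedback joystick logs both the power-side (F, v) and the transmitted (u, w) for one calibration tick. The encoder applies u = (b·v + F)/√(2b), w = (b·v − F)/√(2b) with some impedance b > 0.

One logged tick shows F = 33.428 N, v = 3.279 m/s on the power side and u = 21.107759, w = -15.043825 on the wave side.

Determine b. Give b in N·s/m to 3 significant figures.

u + w = 6.063934;  u + w = √(2b)·v, so √(2b) = 6.063934/3.279 = 1.849324.
b = (√(2b))²/2 = 3.420000/2 = 1.710000.
(Check via u − w = 2F/√(2b): u − w = 36.151584, 2F/√(2b) = 36.151585.)

b = 1.71 N·s/m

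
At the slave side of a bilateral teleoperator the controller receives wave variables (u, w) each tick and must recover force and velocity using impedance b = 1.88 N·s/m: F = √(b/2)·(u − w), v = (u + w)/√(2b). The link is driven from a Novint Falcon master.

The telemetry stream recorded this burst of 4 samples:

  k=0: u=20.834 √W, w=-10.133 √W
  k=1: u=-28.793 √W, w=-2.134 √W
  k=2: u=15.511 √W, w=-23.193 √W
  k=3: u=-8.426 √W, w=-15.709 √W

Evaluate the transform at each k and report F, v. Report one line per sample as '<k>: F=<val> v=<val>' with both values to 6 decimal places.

0: F=30.023620 v=5.518619
1: F=-25.846859 v=-15.949382
2: F=37.524920 v=-3.961689
3: F=7.061130 v=-12.446676

k=0: u−w=30.967000, u+w=10.701000; √(b/2)=0.969536, √(2b)=1.939072; F=0.969536×30.967=30.023620, v=10.701000/1.939072=5.518619
k=1: u−w=-26.659000, u+w=-30.927000; √(b/2)=0.969536, √(2b)=1.939072; F=0.969536×(-26.659)=-25.846859, v=-30.927000/1.939072=-15.949382
k=2: u−w=38.704000, u+w=-7.682000; √(b/2)=0.969536, √(2b)=1.939072; F=0.969536×38.704=37.524920, v=-7.682000/1.939072=-3.961689
k=3: u−w=7.283000, u+w=-24.135000; √(b/2)=0.969536, √(2b)=1.939072; F=0.969536×7.283=7.061130, v=-24.135000/1.939072=-12.446676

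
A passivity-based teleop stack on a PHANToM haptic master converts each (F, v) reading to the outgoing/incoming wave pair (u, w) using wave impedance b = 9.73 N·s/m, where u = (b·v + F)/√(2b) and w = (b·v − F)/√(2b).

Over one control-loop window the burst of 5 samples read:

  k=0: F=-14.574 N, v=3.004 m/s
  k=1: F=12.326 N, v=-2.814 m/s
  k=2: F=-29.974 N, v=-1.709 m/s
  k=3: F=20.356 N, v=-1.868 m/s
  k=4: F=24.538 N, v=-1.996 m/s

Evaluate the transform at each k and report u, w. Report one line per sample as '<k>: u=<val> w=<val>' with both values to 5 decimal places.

0: u=3.32209 w=9.92960
1: u=-3.41261 w=-9.00092
2: u=-10.56424 w=3.02525
3: u=0.49426 w=-8.73466
4: u=1.15994 w=-9.96500

k=0: b·v=9.73×3.004=29.22892; √(2b)=4.41135; u=(29.22892+(-14.574))/4.41135=3.32209, w=(29.22892−(-14.574))/4.41135=9.92960
k=1: b·v=9.73×(-2.814)=-27.38022; √(2b)=4.41135; u=(-27.38022+12.326)/4.41135=-3.41261, w=(-27.38022−12.326)/4.41135=-9.00092
k=2: b·v=9.73×(-1.709)=-16.62857; √(2b)=4.41135; u=(-16.62857+(-29.974))/4.41135=-10.56424, w=(-16.62857−(-29.974))/4.41135=3.02525
k=3: b·v=9.73×(-1.868)=-18.17564; √(2b)=4.41135; u=(-18.17564+20.356)/4.41135=0.49426, w=(-18.17564−20.356)/4.41135=-8.73466
k=4: b·v=9.73×(-1.996)=-19.42108; √(2b)=4.41135; u=(-19.42108+24.538)/4.41135=1.15994, w=(-19.42108−24.538)/4.41135=-9.96500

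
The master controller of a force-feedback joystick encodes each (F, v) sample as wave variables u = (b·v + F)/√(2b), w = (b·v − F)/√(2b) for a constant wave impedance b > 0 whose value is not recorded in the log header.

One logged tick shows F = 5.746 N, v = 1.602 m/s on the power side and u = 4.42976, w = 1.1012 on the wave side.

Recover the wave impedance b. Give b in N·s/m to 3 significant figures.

b = 5.96 N·s/m

u + w = 5.53096;  u + w = √(2b)·v, so √(2b) = 5.53096/1.602 = 3.45253.
b = (√(2b))²/2 = 11.91999/2 = 5.96000.
(Check via u − w = 2F/√(2b): u − w = 3.32856, 2F/√(2b) = 3.32857.)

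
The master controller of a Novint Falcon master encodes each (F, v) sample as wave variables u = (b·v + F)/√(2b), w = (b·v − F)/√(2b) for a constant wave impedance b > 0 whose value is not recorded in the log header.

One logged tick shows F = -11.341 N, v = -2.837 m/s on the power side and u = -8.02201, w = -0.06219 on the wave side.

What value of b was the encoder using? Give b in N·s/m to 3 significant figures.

u + w = -8.08420;  u + w = √(2b)·v, so √(2b) = -8.08420/(-2.837) = 2.84956.
b = (√(2b))²/2 = 8.11999/2 = 4.05999.
(Check via u − w = 2F/√(2b): u − w = -7.95982, 2F/√(2b) = -7.95983.)

b = 4.06 N·s/m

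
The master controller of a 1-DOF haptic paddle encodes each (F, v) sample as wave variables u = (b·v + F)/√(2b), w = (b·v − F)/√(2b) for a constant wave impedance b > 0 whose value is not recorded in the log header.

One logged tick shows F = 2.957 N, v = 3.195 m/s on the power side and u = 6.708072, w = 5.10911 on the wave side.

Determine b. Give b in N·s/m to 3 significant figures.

u + w = 11.817182;  u + w = √(2b)·v, so √(2b) = 11.817182/3.195 = 3.698649.
b = (√(2b))²/2 = 13.680001/2 = 6.840000.
(Check via u − w = 2F/√(2b): u − w = 1.598962, 2F/√(2b) = 1.598962.)

b = 6.84 N·s/m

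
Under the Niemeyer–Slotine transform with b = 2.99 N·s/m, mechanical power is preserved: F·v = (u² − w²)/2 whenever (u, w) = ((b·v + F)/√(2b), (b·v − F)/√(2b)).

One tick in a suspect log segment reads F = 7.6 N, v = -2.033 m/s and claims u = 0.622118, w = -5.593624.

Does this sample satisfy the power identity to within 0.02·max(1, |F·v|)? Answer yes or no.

F·v = 7.6×(-2.033) = -15.450800 W.
(u² − w²)/2 = (0.387031 − 31.288629)/2 = -15.450799 W.
|Δ| = 0.000001;  2% of max(1, |F·v|) = 0.309016.

yes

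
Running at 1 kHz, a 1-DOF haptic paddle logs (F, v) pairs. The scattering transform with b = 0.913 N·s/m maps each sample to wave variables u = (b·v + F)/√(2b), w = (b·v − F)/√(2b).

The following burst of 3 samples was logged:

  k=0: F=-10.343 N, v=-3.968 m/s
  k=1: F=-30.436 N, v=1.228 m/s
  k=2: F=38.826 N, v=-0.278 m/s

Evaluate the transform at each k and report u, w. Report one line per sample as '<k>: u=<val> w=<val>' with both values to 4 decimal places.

0: u=-10.3351 w=4.9732
1: u=-21.6939 w=23.3533
2: u=28.5446 w=-28.9203

k=0: b·v=0.913×(-3.968)=-3.6228; √(2b)=1.3513; u=(-3.6228+(-10.343))/1.3513=-10.3351, w=(-3.6228−(-10.343))/1.3513=4.9732
k=1: b·v=0.913×1.228=1.1212; √(2b)=1.3513; u=(1.1212+(-30.436))/1.3513=-21.6939, w=(1.1212−(-30.436))/1.3513=23.3533
k=2: b·v=0.913×(-0.278)=-0.2538; √(2b)=1.3513; u=(-0.2538+38.826)/1.3513=28.5446, w=(-0.2538−38.826)/1.3513=-28.9203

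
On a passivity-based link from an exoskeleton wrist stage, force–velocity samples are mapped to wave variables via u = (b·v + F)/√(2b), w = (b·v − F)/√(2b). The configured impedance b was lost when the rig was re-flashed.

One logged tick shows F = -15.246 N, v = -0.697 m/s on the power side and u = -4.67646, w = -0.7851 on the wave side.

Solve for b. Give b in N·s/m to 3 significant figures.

u + w = -5.4616;  u + w = √(2b)·v, so √(2b) = -5.4616/(-0.697) = 7.8358.
b = (√(2b))²/2 = 61.3999/2 = 30.7000.
(Check via u − w = 2F/√(2b): u − w = -3.8914, 2F/√(2b) = -3.8914.)

b = 30.7 N·s/m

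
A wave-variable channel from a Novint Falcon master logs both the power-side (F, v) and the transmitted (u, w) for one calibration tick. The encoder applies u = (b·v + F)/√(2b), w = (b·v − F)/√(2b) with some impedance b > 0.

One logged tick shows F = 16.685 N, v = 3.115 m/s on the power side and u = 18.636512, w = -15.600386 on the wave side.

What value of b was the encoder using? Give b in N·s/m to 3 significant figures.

u + w = 3.036126;  u + w = √(2b)·v, so √(2b) = 3.036126/3.115 = 0.974679.
b = (√(2b))²/2 = 0.950000/2 = 0.475000.
(Check via u − w = 2F/√(2b): u − w = 34.236898, 2F/√(2b) = 34.236903.)

b = 0.475 N·s/m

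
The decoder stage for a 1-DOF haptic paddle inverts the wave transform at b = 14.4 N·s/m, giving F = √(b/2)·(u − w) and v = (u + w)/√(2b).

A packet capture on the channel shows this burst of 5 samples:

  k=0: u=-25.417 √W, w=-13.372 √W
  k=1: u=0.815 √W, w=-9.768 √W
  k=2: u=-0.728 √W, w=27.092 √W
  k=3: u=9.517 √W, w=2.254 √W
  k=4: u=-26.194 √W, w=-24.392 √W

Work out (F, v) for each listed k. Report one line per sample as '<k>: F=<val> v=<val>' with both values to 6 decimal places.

0: F=-32.320127 v=-7.227903
1: F=28.397169 v=-1.668293
2: F=-74.648893 v=4.912641
3: F=19.488674 v=2.193396
4: F=-4.835273 v=-9.426145

k=0: u−w=-12.045000, u+w=-38.789000; √(b/2)=2.683282, √(2b)=5.366563; F=2.683282×(-12.045)=-32.320127, v=-38.789000/5.366563=-7.227903
k=1: u−w=10.583000, u+w=-8.953000; √(b/2)=2.683282, √(2b)=5.366563; F=2.683282×10.583=28.397169, v=-8.953000/5.366563=-1.668293
k=2: u−w=-27.820000, u+w=26.364000; √(b/2)=2.683282, √(2b)=5.366563; F=2.683282×(-27.82)=-74.648893, v=26.364000/5.366563=4.912641
k=3: u−w=7.263000, u+w=11.771000; √(b/2)=2.683282, √(2b)=5.366563; F=2.683282×7.263=19.488674, v=11.771000/5.366563=2.193396
k=4: u−w=-1.802000, u+w=-50.586000; √(b/2)=2.683282, √(2b)=5.366563; F=2.683282×(-1.802)=-4.835273, v=-50.586000/5.366563=-9.426145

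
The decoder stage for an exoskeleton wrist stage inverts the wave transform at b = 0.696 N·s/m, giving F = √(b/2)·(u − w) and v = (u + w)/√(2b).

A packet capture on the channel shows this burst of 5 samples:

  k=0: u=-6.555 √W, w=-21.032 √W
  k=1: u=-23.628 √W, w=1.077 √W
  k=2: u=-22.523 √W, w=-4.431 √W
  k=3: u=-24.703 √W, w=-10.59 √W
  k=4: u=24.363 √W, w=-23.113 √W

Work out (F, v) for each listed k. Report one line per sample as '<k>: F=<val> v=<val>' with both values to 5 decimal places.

k=0: u−w=14.47700, u+w=-27.58700; √(b/2)=0.58992, √(2b)=1.17983; F=0.58992×14.477=8.54020, v=-27.58700/1.17983=-23.38217
k=1: u−w=-24.70500, u+w=-22.55100; √(b/2)=0.58992, √(2b)=1.17983; F=0.58992×(-24.705)=-14.57386, v=-22.55100/1.17983=-19.11376
k=2: u−w=-18.09200, u+w=-26.95400; √(b/2)=0.58992, √(2b)=1.17983; F=0.58992×(-18.092)=-10.67275, v=-26.95400/1.17983=-22.84565
k=3: u−w=-14.11300, u+w=-35.29300; √(b/2)=0.58992, √(2b)=1.17983; F=0.58992×(-14.113)=-8.32547, v=-35.29300/1.17983=-29.91362
k=4: u−w=47.47600, u+w=1.25000; √(b/2)=0.58992, √(2b)=1.17983; F=0.58992×47.476=28.00682, v=1.25000/1.17983=1.05947

0: F=8.54020 v=-23.38217
1: F=-14.57386 v=-19.11376
2: F=-10.67275 v=-22.84565
3: F=-8.32547 v=-29.91362
4: F=28.00682 v=1.05947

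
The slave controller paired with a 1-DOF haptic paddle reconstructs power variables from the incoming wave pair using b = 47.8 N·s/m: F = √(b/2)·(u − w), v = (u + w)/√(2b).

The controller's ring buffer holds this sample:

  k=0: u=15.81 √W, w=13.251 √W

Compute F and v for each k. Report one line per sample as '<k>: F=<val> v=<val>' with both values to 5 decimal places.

0: F=12.51034 v=2.97222

k=0: u−w=2.55900, u+w=29.06100; √(b/2)=4.88876, √(2b)=9.77753; F=4.88876×2.559=12.51034, v=29.06100/9.77753=2.97222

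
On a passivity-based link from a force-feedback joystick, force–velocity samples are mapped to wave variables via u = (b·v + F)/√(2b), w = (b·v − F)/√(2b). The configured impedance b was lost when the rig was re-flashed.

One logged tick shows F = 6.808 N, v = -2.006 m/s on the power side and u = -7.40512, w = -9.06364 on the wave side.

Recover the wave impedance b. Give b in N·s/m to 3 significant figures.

u + w = -16.46876;  u + w = √(2b)·v, so √(2b) = -16.46876/(-2.006) = 8.20975.
b = (√(2b))²/2 = 67.40001/2 = 33.70000.
(Check via u − w = 2F/√(2b): u − w = 1.65852, 2F/√(2b) = 1.65852.)

b = 33.7 N·s/m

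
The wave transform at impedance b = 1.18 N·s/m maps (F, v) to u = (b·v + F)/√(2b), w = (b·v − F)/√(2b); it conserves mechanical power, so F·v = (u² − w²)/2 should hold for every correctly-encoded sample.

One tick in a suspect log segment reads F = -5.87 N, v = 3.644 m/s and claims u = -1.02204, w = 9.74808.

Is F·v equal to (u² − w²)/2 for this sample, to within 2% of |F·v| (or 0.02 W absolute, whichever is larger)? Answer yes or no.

F·v = (-5.87)×3.644 = -21.3903 W.
(u² − w²)/2 = (1.0446 − 95.0251)/2 = -46.9902 W.
|Δ| = 25.6000;  2% of max(1, |F·v|) = 0.4278.

no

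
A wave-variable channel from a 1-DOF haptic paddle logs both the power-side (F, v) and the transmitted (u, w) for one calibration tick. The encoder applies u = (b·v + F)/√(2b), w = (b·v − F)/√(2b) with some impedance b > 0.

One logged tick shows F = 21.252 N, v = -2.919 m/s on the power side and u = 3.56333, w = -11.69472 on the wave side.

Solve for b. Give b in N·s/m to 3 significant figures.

b = 3.88 N·s/m

u + w = -8.13139;  u + w = √(2b)·v, so √(2b) = -8.13139/(-2.919) = 2.78568.
b = (√(2b))²/2 = 7.75999/2 = 3.88000.
(Check via u − w = 2F/√(2b): u − w = 15.25805, 2F/√(2b) = 15.25805.)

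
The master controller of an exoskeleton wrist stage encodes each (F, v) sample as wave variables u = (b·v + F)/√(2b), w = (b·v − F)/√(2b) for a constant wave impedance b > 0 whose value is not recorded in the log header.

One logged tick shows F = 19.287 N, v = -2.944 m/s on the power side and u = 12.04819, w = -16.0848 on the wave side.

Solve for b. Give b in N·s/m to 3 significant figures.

b = 0.94 N·s/m

u + w = -4.03661;  u + w = √(2b)·v, so √(2b) = -4.03661/(-2.944) = 1.37113.
b = (√(2b))²/2 = 1.88000/2 = 0.94000.
(Check via u − w = 2F/√(2b): u − w = 28.13299, 2F/√(2b) = 28.13298.)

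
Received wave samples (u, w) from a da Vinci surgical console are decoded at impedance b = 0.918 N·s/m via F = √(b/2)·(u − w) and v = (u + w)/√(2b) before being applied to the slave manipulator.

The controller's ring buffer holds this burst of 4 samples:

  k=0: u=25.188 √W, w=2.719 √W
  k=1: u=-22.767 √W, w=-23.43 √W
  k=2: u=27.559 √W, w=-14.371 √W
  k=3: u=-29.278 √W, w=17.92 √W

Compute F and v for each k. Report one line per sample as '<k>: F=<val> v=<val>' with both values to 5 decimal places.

0: F=15.22264 v=20.59571
1: F=0.44918 v=-34.09396
2: F=28.40738 v=9.73291
3: F=-31.97643 v=-8.38234

k=0: u−w=22.46900, u+w=27.90700; √(b/2)=0.67750, √(2b)=1.35499; F=0.67750×22.469=15.22264, v=27.90700/1.35499=20.59571
k=1: u−w=0.66300, u+w=-46.19700; √(b/2)=0.67750, √(2b)=1.35499; F=0.67750×0.663=0.44918, v=-46.19700/1.35499=-34.09396
k=2: u−w=41.93000, u+w=13.18800; √(b/2)=0.67750, √(2b)=1.35499; F=0.67750×41.93=28.40738, v=13.18800/1.35499=9.73291
k=3: u−w=-47.19800, u+w=-11.35800; √(b/2)=0.67750, √(2b)=1.35499; F=0.67750×(-47.198)=-31.97643, v=-11.35800/1.35499=-8.38234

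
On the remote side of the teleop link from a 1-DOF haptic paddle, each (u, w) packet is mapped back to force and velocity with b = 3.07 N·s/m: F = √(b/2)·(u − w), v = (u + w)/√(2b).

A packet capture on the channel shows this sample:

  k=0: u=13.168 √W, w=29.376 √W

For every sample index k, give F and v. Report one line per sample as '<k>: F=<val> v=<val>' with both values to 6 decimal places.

k=0: u−w=-16.208000, u+w=42.544000; √(b/2)=1.238951, √(2b)=2.477902; F=1.238951×(-16.208)=-20.080921, v=42.544000/2.477902=17.169361

0: F=-20.080921 v=17.169361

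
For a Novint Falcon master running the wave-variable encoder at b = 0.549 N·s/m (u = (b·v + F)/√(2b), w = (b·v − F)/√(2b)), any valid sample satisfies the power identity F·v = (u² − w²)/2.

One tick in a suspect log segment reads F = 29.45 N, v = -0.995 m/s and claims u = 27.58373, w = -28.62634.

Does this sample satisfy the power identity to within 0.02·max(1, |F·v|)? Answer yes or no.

F·v = 29.45×(-0.995) = -29.30275 W.
(u² − w²)/2 = (760.86216 − 819.46734)/2 = -29.30259 W.
|Δ| = 0.00016;  2% of max(1, |F·v|) = 0.58605.

yes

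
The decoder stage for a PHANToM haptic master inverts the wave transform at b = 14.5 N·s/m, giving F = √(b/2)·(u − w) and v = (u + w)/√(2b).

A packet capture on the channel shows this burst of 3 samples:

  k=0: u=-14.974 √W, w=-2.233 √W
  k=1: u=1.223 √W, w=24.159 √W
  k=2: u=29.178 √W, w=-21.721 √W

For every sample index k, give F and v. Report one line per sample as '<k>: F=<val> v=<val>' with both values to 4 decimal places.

0: F=-34.3062 v=-3.1953
1: F=-61.7571 v=4.7133
2: F=137.0498 v=1.3847

k=0: u−w=-12.7410, u+w=-17.2070; √(b/2)=2.6926, √(2b)=5.3852; F=2.6926×(-12.741)=-34.3062, v=-17.2070/5.3852=-3.1953
k=1: u−w=-22.9360, u+w=25.3820; √(b/2)=2.6926, √(2b)=5.3852; F=2.6926×(-22.936)=-61.7571, v=25.3820/5.3852=4.7133
k=2: u−w=50.8990, u+w=7.4570; √(b/2)=2.6926, √(2b)=5.3852; F=2.6926×50.899=137.0498, v=7.4570/5.3852=1.3847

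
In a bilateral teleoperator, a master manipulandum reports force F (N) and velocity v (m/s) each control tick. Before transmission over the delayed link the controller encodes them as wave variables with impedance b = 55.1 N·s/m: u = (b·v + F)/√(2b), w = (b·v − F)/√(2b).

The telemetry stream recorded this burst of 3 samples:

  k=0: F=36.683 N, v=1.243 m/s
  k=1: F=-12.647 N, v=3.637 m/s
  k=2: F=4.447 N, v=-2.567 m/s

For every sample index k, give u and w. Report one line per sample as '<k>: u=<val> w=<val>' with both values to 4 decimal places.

k=0: b·v=55.1×1.243=68.4893; √(2b)=10.4976; u=(68.4893+36.683)/10.4976=10.0187, w=(68.4893−36.683)/10.4976=3.0299
k=1: b·v=55.1×3.637=200.3987; √(2b)=10.4976; u=(200.3987+(-12.647))/10.4976=17.8852, w=(200.3987−(-12.647))/10.4976=20.2947
k=2: b·v=55.1×(-2.567)=-141.4417; √(2b)=10.4976; u=(-141.4417+4.447)/10.4976=-13.0501, w=(-141.4417−4.447)/10.4976=-13.8973

0: u=10.0187 w=3.0299
1: u=17.8852 w=20.2947
2: u=-13.0501 w=-13.8973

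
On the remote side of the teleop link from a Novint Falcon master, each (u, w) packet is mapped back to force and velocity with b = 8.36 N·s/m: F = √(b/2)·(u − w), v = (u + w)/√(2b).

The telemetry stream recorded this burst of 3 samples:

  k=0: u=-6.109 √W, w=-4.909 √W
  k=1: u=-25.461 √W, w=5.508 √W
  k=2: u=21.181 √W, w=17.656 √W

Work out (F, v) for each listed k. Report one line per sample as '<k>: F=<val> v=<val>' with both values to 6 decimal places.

k=0: u−w=-1.200000, u+w=-11.018000; √(b/2)=2.044505, √(2b)=4.089010; F=2.044505×(-1.2)=-2.453406, v=-11.018000/4.089010=-2.694540
k=1: u−w=-30.969000, u+w=-19.953000; √(b/2)=2.044505, √(2b)=4.089010; F=2.044505×(-30.969)=-63.316270, v=-19.953000/4.089010=-4.879666
k=2: u−w=3.525000, u+w=38.837000; √(b/2)=2.044505, √(2b)=4.089010; F=2.044505×3.525=7.206880, v=38.837000/4.089010=9.497899

0: F=-2.453406 v=-2.694540
1: F=-63.316270 v=-4.879666
2: F=7.206880 v=9.497899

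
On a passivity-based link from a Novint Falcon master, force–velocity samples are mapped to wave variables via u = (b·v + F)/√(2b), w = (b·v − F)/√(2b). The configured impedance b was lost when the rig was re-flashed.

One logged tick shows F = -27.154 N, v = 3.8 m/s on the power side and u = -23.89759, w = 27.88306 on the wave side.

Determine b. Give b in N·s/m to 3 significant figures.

b = 0.55 N·s/m

u + w = 3.9855;  u + w = √(2b)·v, so √(2b) = 3.9855/3.8 = 1.0488.
b = (√(2b))²/2 = 1.1000/2 = 0.5500.
(Check via u − w = 2F/√(2b): u − w = -51.7807, 2F/√(2b) = -51.7807.)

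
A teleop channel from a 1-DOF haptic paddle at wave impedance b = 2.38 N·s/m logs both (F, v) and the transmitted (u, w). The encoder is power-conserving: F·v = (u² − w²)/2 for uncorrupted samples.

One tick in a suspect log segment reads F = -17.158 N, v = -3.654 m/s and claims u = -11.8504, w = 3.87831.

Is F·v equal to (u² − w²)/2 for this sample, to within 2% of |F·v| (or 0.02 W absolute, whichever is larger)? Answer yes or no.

yes

F·v = (-17.158)×(-3.654) = 62.6953 W.
(u² − w²)/2 = (140.4320 − 15.0413)/2 = 62.6953 W.
|Δ| = 0.0000;  2% of max(1, |F·v|) = 1.2539.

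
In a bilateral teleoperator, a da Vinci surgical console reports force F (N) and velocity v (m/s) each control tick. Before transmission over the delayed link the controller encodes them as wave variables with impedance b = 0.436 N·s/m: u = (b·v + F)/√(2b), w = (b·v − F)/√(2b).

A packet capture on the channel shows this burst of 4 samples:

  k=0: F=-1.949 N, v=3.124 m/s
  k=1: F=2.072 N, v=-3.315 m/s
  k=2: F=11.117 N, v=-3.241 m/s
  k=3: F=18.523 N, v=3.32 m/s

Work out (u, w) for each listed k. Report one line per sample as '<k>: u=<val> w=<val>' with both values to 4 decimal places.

0: u=-0.6285 w=3.5458
1: u=0.6711 w=-3.7667
2: u=10.3918 w=-13.4182
3: u=21.3861 w=-18.2858

k=0: b·v=0.436×3.124=1.3621; √(2b)=0.9338; u=(1.3621+(-1.949))/0.9338=-0.6285, w=(1.3621−(-1.949))/0.9338=3.5458
k=1: b·v=0.436×(-3.315)=-1.4453; √(2b)=0.9338; u=(-1.4453+2.072)/0.9338=0.6711, w=(-1.4453−2.072)/0.9338=-3.7667
k=2: b·v=0.436×(-3.241)=-1.4131; √(2b)=0.9338; u=(-1.4131+11.117)/0.9338=10.3918, w=(-1.4131−11.117)/0.9338=-13.4182
k=3: b·v=0.436×3.32=1.4475; √(2b)=0.9338; u=(1.4475+18.523)/0.9338=21.3861, w=(1.4475−18.523)/0.9338=-18.2858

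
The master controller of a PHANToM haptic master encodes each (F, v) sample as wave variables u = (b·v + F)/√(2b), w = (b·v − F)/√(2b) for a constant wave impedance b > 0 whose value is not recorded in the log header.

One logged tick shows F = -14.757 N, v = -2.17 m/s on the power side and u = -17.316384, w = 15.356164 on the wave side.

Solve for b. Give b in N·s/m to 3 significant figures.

b = 0.408 N·s/m

u + w = -1.960220;  u + w = √(2b)·v, so √(2b) = -1.960220/(-2.17) = 0.903327.
b = (√(2b))²/2 = 0.816000/2 = 0.408000.
(Check via u − w = 2F/√(2b): u − w = -32.672548, 2F/√(2b) = -32.672547.)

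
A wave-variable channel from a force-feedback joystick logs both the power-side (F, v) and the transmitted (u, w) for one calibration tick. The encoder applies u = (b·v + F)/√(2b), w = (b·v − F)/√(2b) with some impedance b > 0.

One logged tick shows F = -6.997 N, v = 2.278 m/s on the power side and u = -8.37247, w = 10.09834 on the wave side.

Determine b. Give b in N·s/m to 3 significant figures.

u + w = 1.7259;  u + w = √(2b)·v, so √(2b) = 1.7259/2.278 = 0.7576.
b = (√(2b))²/2 = 0.5740/2 = 0.2870.
(Check via u − w = 2F/√(2b): u − w = -18.4708, 2F/√(2b) = -18.4709.)

b = 0.287 N·s/m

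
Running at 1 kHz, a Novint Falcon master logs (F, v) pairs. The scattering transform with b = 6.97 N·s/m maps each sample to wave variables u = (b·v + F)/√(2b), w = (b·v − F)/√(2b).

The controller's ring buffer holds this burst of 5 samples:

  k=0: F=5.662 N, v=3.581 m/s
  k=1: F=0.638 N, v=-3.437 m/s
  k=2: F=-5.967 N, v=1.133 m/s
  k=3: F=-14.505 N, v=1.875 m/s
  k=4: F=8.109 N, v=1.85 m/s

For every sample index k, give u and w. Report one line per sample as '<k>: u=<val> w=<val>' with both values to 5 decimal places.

0: u=8.20155 w=5.16858
1: u=-6.24537 w=-6.58712
2: u=0.51693 w=3.71328
3: u=-0.38468 w=7.38524
4: u=5.62549 w=1.28173

k=0: b·v=6.97×3.581=24.95957; √(2b)=3.73363; u=(24.95957+5.662)/3.73363=8.20155, w=(24.95957−5.662)/3.73363=5.16858
k=1: b·v=6.97×(-3.437)=-23.95589; √(2b)=3.73363; u=(-23.95589+0.638)/3.73363=-6.24537, w=(-23.95589−0.638)/3.73363=-6.58712
k=2: b·v=6.97×1.133=7.89701; √(2b)=3.73363; u=(7.89701+(-5.967))/3.73363=0.51693, w=(7.89701−(-5.967))/3.73363=3.71328
k=3: b·v=6.97×1.875=13.06875; √(2b)=3.73363; u=(13.06875+(-14.505))/3.73363=-0.38468, w=(13.06875−(-14.505))/3.73363=7.38524
k=4: b·v=6.97×1.85=12.89450; √(2b)=3.73363; u=(12.89450+8.109)/3.73363=5.62549, w=(12.89450−8.109)/3.73363=1.28173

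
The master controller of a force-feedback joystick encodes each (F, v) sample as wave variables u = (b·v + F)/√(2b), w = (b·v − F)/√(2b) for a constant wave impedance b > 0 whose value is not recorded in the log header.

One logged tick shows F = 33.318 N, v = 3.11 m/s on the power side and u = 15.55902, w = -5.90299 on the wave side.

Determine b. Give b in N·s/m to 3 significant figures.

b = 4.82 N·s/m

u + w = 9.65603;  u + w = √(2b)·v, so √(2b) = 9.65603/3.11 = 3.10483.
b = (√(2b))²/2 = 9.63999/2 = 4.81999.
(Check via u − w = 2F/√(2b): u − w = 21.46201, 2F/√(2b) = 21.46203.)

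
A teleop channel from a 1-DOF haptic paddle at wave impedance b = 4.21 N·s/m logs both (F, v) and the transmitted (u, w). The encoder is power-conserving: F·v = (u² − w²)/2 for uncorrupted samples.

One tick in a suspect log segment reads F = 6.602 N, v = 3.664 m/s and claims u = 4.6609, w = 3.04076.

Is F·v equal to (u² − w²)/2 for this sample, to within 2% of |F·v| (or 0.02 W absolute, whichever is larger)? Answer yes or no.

no

F·v = 6.602×3.664 = 24.1897 W.
(u² − w²)/2 = (21.7240 − 9.2462)/2 = 6.2389 W.
|Δ| = 17.9508;  2% of max(1, |F·v|) = 0.4838.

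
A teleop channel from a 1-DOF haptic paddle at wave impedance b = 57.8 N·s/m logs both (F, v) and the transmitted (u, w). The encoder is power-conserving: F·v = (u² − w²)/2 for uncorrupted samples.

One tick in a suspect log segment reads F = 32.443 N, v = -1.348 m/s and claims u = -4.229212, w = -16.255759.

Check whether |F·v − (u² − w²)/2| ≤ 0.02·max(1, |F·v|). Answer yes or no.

F·v = 32.443×(-1.348) = -43.733164 W.
(u² − w²)/2 = (17.886234 − 264.249701)/2 = -123.181733 W.
|Δ| = 79.448569;  2% of max(1, |F·v|) = 0.874663.

no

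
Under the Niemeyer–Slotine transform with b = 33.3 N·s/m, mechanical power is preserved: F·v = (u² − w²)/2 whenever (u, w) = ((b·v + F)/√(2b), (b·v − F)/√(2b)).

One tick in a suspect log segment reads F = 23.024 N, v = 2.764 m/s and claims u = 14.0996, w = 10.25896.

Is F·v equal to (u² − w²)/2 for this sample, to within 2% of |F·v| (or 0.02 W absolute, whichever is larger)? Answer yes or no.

F·v = 23.024×2.764 = 63.63834 W.
(u² − w²)/2 = (198.79872 − 105.24626)/2 = 46.77623 W.
|Δ| = 16.86211;  2% of max(1, |F·v|) = 1.27277.

no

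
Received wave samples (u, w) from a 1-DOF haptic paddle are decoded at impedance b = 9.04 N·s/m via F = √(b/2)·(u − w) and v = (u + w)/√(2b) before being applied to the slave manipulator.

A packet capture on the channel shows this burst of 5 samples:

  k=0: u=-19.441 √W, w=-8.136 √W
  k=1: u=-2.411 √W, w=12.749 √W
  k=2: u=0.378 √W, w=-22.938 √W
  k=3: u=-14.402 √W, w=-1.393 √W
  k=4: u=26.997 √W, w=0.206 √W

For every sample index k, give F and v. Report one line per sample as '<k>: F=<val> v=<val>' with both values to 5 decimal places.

k=0: u−w=-11.30500, u+w=-27.57700; √(b/2)=2.12603, √(2b)=4.25206; F=2.12603×(-11.305)=-24.03476, v=-27.57700/4.25206=-6.48556
k=1: u−w=-15.16000, u+w=10.33800; √(b/2)=2.12603, √(2b)=4.25206; F=2.12603×(-15.16)=-32.23060, v=10.33800/4.25206=2.43129
k=2: u−w=23.31600, u+w=-22.56000; √(b/2)=2.12603, √(2b)=4.25206; F=2.12603×23.316=49.57050, v=-22.56000/4.25206=-5.30567
k=3: u−w=-13.00900, u+w=-15.79500; √(b/2)=2.12603, √(2b)=4.25206; F=2.12603×(-13.009)=-27.65751, v=-15.79500/4.25206=-3.71467
k=4: u−w=26.79100, u+w=27.20300; √(b/2)=2.12603, √(2b)=4.25206; F=2.12603×26.791=56.95845, v=27.20300/4.25206=6.39761

0: F=-24.03476 v=-6.48556
1: F=-32.23060 v=2.43129
2: F=49.57050 v=-5.30567
3: F=-27.65751 v=-3.71467
4: F=56.95845 v=6.39761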